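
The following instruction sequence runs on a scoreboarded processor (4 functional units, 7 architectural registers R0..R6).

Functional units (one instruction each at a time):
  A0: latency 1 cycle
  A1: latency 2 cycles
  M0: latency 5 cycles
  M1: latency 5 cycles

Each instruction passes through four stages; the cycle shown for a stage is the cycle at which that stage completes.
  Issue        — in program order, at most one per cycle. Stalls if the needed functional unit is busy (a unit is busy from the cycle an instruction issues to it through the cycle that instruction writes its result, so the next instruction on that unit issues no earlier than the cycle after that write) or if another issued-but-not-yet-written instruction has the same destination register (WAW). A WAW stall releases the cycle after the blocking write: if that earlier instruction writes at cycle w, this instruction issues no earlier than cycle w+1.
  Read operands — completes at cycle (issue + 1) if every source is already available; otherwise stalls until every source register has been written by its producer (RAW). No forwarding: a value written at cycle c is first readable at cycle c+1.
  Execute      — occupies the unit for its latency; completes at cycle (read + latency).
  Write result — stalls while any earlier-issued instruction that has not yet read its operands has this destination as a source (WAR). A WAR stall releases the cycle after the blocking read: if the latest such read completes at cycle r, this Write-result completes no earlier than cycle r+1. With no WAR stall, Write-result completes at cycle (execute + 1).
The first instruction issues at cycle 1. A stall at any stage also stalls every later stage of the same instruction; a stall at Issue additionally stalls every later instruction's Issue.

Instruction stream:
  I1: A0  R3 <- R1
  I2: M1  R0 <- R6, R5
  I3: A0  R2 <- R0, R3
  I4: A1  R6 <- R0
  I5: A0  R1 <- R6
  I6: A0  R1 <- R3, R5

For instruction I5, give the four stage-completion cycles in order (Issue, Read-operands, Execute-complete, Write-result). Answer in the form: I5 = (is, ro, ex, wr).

I5 = (13, 14, 15, 16)

cycle 1: I1 dispatched to A0
cycle 2: I1 operands ready; I2 dispatched to M1
cycle 3: I1 complete; I2 operands ready
cycle 4: R3←I1
cycle 5: I3 dispatched to A0
cycle 6: I4 dispatched to A1
cycle 8: I2 complete
cycle 9: R0←I2
cycle 10: I3 operands ready; I4 operands ready
cycle 11: I3 complete
cycle 12: R2←I3; I4 complete
cycle 13: R6←I4; I5 dispatched to A0
cycle 14: I5 operands ready
cycle 15: I5 complete
cycle 16: R1←I5
cycle 17: I6 dispatched to A0
cycle 18: I6 operands ready
cycle 19: I6 complete
cycle 20: R1←I6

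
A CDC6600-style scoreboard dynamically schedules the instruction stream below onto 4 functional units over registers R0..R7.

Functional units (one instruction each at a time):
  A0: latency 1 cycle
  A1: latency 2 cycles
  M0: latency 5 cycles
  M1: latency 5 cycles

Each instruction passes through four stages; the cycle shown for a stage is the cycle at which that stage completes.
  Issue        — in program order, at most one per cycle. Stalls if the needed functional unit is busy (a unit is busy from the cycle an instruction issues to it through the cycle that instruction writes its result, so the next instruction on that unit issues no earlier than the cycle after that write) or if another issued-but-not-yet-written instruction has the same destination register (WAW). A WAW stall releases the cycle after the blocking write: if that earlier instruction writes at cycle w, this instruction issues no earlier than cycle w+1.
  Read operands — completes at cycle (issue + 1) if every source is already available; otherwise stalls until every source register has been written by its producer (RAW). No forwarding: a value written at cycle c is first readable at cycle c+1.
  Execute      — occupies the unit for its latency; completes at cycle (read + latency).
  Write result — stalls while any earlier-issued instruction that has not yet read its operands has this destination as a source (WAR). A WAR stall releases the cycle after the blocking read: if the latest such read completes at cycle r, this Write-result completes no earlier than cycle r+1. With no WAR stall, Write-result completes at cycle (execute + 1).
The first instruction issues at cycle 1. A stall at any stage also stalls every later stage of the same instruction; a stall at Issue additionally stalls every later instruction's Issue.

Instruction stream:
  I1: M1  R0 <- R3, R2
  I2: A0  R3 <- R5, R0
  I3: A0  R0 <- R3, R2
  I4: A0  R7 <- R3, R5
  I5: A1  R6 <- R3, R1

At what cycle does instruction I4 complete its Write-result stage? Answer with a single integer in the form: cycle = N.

cycle = 19

1) issue 1, read 2, done 7, write 8
2) issue 2, read 9, done 10, write 11  <RAW R0: wait I1 write@8>
3) issue 12, read 13, done 14, write 15  <struct: A0 busy until I2 writes@11>
4) issue 16, read 17, done 18, write 19  <struct: A0 busy until I3 writes@15>
5) issue 17, read 18, done 20, write 21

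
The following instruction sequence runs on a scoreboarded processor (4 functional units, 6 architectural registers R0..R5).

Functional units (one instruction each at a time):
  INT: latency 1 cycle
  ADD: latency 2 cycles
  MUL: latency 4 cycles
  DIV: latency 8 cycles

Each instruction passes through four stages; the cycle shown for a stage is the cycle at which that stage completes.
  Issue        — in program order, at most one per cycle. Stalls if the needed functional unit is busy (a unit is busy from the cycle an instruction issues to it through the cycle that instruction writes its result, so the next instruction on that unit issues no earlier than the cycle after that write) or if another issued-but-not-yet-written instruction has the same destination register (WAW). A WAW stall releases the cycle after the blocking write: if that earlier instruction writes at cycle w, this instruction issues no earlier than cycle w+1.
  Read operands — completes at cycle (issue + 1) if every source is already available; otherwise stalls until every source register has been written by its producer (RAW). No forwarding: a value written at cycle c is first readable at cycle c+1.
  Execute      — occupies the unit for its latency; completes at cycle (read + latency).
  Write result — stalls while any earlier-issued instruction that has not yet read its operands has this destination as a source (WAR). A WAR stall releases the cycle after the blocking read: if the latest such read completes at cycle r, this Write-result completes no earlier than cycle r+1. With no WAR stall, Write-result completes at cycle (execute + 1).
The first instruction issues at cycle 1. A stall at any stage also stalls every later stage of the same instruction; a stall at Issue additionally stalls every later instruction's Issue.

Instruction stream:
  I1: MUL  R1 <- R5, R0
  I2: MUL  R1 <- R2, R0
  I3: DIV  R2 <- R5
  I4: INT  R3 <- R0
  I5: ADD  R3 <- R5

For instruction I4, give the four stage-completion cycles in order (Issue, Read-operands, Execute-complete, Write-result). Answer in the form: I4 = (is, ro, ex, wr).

1) issue 1, read 2, done 6, write 7
2) issue 8, read 9, done 13, write 14  <struct: MUL busy until I1 writes@7>
3) issue 9, read 10, done 18, write 19
4) issue 10, read 11, done 12, write 13
5) issue 14, read 15, done 17, write 18  <WAW R3: wait I4 write@13>

I4 = (10, 11, 12, 13)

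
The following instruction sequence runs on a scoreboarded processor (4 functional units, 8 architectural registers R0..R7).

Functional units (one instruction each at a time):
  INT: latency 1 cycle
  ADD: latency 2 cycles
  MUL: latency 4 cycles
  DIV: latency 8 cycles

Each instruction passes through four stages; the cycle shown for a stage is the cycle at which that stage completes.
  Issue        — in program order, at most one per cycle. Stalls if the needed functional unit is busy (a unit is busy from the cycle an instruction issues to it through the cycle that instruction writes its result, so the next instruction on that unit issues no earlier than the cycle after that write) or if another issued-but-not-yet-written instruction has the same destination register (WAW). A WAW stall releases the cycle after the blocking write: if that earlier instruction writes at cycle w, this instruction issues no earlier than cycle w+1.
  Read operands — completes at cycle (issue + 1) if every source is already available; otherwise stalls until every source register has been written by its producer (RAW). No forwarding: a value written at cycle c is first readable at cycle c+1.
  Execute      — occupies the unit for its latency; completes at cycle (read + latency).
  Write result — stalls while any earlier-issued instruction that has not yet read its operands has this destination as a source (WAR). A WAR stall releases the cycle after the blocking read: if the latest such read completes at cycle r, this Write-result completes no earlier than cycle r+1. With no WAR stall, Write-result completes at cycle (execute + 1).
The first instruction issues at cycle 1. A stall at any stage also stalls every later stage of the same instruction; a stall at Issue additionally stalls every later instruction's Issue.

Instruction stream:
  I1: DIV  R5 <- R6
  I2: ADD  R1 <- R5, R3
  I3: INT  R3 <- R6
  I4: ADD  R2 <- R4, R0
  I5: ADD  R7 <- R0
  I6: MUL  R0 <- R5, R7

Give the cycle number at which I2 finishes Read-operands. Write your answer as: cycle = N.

I1: IS=1 RO=2 EX=10 WR=11
I2: IS=2 RO=12 EX=14 WR=15  [RAW R5: wait I1 write@11]
I3: IS=3 RO=4 EX=5 WR=13  [WAR R3: wait I2 read@12]
I4: IS=16 RO=17 EX=19 WR=20  [struct: ADD busy until I2 writes@15]
I5: IS=21 RO=22 EX=24 WR=25  [struct: ADD busy until I4 writes@20]
I6: IS=22 RO=26 EX=30 WR=31  [RAW R7: wait I5 write@25]

cycle = 12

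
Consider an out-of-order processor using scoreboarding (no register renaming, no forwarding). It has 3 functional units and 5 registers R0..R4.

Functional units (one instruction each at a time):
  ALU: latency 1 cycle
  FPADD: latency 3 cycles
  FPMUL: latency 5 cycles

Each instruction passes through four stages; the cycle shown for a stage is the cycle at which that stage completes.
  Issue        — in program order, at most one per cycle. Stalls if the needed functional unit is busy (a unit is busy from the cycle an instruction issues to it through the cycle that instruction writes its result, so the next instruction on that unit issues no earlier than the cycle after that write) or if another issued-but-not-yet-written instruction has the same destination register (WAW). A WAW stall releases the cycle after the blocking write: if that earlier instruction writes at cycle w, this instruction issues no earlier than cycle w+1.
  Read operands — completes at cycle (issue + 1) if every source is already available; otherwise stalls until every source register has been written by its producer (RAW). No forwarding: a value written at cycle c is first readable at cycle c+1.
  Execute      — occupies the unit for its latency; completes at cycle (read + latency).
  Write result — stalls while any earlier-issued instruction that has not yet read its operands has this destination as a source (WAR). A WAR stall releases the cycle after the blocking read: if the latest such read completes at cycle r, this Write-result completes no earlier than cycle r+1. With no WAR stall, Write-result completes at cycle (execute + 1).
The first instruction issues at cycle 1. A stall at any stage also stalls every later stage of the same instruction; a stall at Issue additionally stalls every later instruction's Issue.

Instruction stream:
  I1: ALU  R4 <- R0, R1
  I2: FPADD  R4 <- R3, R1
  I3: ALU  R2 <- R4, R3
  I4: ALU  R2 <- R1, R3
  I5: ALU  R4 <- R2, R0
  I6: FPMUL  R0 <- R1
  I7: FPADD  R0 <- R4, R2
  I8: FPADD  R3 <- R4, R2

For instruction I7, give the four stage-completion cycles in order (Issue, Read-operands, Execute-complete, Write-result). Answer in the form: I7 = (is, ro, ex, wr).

t=1  I1→ALU
t=2  I1 RO
t=3  I1 EX
t=4  I1 WR R4
t=5  I2→FPADD
t=6  I2 RO · I3→ALU
t=9  I2 EX
t=10  I2 WR R4
t=11  I3 RO
t=12  I3 EX
t=13  I3 WR R2
t=14  I4→ALU
t=15  I4 RO
t=16  I4 EX
t=17  I4 WR R2
t=18  I5→ALU
t=19  I5 RO · I6→FPMUL
t=20  I5 EX · I6 RO
t=21  I5 WR R4
t=25  I6 EX
t=26  I6 WR R0
t=27  I7→FPADD
t=28  I7 RO
t=31  I7 EX
t=32  I7 WR R0
t=33  I8→FPADD
t=34  I8 RO
t=37  I8 EX
t=38  I8 WR R3

I7 = (27, 28, 31, 32)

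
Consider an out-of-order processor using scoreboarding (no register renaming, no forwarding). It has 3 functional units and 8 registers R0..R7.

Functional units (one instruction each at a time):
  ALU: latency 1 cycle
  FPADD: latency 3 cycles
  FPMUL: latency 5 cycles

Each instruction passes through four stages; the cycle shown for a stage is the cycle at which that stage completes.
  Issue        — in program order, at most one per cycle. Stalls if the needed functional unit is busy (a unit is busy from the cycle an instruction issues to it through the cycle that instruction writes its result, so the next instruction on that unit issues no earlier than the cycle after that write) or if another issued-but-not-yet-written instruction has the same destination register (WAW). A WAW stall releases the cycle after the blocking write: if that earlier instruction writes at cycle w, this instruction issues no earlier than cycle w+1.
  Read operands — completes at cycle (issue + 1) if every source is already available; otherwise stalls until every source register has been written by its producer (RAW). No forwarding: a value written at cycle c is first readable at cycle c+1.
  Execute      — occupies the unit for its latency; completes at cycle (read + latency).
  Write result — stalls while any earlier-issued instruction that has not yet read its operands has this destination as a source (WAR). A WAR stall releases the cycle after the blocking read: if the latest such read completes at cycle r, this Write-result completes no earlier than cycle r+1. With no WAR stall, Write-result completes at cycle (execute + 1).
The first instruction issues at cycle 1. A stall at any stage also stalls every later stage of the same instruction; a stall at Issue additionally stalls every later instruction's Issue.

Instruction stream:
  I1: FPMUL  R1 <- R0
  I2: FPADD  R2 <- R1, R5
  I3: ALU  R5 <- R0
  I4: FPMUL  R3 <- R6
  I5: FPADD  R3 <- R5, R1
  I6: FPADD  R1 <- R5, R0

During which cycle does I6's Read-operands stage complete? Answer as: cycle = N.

I1 -> (1, 2, 7, 8)
I2 -> (2, 9, 12, 13)  // RAW R1: wait I1 write@8
I3 -> (3, 4, 5, 10)  // WAR R5: wait I2 read@9
I4 -> (9, 10, 15, 16)  // struct: FPMUL busy until I1 writes@8
I5 -> (17, 18, 21, 22)  // WAW R3: wait I4 write@16
I6 -> (23, 24, 27, 28)  // struct: FPADD busy until I5 writes@22

cycle = 24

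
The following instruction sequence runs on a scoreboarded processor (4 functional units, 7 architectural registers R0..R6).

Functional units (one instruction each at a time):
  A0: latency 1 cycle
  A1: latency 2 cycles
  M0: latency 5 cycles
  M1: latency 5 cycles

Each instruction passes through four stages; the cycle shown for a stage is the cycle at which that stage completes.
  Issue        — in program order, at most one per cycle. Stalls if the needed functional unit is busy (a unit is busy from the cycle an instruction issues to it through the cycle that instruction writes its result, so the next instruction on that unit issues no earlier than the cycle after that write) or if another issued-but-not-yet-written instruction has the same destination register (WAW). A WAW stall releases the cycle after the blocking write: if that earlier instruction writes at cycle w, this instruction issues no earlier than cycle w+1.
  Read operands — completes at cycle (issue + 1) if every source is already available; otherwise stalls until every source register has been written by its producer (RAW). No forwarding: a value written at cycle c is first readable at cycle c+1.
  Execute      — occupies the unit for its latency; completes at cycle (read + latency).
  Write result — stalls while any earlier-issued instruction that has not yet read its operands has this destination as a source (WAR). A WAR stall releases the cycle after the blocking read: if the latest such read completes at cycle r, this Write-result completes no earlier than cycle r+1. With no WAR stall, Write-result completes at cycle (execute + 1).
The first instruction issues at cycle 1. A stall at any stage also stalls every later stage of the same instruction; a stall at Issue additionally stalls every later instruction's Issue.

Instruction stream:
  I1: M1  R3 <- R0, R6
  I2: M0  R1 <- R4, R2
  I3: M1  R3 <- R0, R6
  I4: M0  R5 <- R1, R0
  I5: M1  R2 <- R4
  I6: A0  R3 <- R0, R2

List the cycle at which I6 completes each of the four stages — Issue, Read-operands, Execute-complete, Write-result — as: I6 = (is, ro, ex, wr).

I6 = (18, 25, 26, 27)

I1  is:1  ro:2  ex:7  wr:8
I2  is:2  ro:3  ex:8  wr:9
I3  is:9  ro:10  ex:15  wr:16  — struct: M1 busy until I1 writes@8
I4  is:10  ro:11  ex:16  wr:17
I5  is:17  ro:18  ex:23  wr:24  — struct: M1 busy until I3 writes@16
I6  is:18  ro:25  ex:26  wr:27  — RAW R2: wait I5 write@24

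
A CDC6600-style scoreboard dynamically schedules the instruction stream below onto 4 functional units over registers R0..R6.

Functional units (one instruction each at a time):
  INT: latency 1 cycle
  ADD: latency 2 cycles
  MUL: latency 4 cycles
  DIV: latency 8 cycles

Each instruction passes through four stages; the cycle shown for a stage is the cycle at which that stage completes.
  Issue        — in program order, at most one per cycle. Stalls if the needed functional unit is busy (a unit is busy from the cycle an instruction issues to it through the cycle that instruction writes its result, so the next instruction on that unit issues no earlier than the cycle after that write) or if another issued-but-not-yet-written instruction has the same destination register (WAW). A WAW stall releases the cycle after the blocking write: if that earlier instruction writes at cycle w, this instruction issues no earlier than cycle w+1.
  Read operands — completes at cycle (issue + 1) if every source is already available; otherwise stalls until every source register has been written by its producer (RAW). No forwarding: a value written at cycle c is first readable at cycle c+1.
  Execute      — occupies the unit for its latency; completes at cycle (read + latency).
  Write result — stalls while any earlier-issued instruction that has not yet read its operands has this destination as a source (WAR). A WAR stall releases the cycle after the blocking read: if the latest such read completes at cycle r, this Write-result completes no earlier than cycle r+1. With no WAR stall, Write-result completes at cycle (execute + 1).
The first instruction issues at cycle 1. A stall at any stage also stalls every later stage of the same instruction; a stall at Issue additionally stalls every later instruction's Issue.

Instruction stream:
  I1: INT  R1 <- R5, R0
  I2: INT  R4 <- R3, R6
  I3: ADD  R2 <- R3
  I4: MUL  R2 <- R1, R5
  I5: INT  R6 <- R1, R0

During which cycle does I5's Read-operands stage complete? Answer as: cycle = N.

I1  is:1  ro:2  ex:3  wr:4
I2  is:5  ro:6  ex:7  wr:8  — struct: INT busy until I1 writes@4
I3  is:6  ro:7  ex:9  wr:10
I4  is:11  ro:12  ex:16  wr:17  — WAW R2: wait I3 write@10
I5  is:12  ro:13  ex:14  wr:15

cycle = 13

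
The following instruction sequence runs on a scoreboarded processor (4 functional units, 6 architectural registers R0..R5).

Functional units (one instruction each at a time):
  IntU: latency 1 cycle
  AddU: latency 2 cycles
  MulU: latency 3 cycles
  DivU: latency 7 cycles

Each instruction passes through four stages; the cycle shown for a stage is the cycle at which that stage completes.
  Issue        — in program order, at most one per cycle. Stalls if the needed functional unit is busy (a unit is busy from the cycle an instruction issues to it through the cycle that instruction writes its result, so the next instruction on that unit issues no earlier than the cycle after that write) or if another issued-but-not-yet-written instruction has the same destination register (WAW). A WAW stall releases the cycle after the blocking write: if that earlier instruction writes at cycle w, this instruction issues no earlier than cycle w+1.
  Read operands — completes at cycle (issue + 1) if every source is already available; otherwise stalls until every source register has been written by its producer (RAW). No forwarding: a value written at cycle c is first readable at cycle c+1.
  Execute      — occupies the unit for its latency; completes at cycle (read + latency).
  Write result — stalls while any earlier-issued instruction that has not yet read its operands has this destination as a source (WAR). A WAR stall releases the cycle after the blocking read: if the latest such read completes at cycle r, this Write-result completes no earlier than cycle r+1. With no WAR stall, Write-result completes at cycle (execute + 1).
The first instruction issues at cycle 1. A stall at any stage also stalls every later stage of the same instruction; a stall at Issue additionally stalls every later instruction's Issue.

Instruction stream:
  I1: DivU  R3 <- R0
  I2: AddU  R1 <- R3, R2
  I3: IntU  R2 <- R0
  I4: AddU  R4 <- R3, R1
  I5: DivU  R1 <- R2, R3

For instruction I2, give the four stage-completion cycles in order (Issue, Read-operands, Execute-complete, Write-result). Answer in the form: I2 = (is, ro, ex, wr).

I1 -> (1, 2, 9, 10)
I2 -> (2, 11, 13, 14)  // RAW R3: wait I1 write@10
I3 -> (3, 4, 5, 12)  // WAR R2: wait I2 read@11
I4 -> (15, 16, 18, 19)  // struct: AddU busy until I2 writes@14
I5 -> (16, 17, 24, 25)

I2 = (2, 11, 13, 14)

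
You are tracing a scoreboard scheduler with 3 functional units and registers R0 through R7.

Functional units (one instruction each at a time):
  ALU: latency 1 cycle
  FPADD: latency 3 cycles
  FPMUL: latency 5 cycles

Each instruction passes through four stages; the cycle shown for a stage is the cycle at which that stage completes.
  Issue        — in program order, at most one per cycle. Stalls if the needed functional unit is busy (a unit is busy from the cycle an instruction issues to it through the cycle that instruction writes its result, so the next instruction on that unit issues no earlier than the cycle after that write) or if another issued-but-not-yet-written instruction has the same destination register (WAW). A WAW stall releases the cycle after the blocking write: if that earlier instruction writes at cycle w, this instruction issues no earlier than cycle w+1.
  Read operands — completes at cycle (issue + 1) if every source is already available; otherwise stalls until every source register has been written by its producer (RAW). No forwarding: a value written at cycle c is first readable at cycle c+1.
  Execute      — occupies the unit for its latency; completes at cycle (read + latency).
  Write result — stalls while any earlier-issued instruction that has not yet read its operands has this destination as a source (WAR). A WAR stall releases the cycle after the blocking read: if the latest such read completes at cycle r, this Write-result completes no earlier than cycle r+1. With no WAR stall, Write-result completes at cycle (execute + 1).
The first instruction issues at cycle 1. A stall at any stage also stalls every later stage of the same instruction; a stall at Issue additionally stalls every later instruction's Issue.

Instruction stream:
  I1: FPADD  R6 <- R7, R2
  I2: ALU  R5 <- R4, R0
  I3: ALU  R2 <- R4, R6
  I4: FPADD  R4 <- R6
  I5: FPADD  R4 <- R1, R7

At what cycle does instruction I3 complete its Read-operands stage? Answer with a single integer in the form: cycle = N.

[I1] 1/2/5/6
[I2] 2/3/4/5
[I3] 6/7/8/9  (struct: ALU busy until I2 writes@5)
[I4] 7/8/11/12
[I5] 13/14/17/18  (struct: FPADD busy until I4 writes@12)

cycle = 7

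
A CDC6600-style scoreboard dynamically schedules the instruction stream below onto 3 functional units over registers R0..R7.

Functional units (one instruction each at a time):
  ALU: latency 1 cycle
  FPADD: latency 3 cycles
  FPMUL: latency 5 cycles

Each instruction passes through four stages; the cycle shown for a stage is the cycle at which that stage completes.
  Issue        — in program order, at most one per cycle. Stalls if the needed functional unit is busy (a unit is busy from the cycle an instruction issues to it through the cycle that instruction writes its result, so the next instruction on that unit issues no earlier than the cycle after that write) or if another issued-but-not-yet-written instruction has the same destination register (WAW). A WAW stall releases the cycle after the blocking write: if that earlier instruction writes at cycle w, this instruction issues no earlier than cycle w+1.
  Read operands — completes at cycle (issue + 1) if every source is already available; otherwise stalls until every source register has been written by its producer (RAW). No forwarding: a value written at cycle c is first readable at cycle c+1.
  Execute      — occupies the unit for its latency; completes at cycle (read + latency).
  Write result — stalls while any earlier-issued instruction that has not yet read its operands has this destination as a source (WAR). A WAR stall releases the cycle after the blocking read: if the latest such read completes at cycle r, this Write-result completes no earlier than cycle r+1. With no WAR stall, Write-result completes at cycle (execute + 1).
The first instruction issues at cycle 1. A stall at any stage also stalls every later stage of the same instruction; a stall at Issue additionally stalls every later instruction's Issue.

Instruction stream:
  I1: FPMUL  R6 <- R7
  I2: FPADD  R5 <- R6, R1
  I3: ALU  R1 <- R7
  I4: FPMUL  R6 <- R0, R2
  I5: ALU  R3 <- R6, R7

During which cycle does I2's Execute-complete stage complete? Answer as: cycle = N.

cycle = 12

c1: I1 issues→FPMUL
c2: I1 reads | I2 issues→FPADD
c3: I3 issues→ALU
c4: I3 reads
c5: I3 exec-done
c7: I1 exec-done
c8: I1 writes R6
c9: I2 reads | I4 issues→FPMUL
c10: I3 writes R1 | I4 reads
c11: I5 issues→ALU
c12: I2 exec-done
c13: I2 writes R5
c15: I4 exec-done
c16: I4 writes R6
c17: I5 reads
c18: I5 exec-done
c19: I5 writes R3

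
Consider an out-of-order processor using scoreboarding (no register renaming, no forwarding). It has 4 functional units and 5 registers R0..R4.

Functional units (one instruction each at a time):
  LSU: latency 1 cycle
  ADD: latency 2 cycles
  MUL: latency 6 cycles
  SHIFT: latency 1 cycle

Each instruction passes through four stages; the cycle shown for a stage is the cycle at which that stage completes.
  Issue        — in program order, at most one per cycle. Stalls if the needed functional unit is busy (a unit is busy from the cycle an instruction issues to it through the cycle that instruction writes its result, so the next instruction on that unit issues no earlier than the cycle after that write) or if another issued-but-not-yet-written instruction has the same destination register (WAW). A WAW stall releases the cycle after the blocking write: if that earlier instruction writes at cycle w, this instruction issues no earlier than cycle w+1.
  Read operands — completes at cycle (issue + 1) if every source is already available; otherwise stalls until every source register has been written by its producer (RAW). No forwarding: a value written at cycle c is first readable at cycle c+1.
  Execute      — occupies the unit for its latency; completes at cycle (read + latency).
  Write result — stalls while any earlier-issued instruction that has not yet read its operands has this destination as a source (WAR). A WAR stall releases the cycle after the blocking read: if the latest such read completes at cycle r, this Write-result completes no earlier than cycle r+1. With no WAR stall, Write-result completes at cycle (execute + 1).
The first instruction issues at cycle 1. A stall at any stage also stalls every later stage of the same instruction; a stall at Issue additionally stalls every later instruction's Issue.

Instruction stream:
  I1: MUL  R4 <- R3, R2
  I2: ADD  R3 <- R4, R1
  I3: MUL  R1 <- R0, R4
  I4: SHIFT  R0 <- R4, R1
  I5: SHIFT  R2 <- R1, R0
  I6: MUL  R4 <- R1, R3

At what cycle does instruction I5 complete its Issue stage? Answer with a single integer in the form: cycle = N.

cycle = 22

cycle 1: I1 dispatched to MUL
cycle 2: I1 operands ready; I2 dispatched to ADD
cycle 8: I1 complete
cycle 9: R4←I1
cycle 10: I2 operands ready; I3 dispatched to MUL
cycle 11: I3 operands ready; I4 dispatched to SHIFT
cycle 12: I2 complete
cycle 13: R3←I2
cycle 17: I3 complete
cycle 18: R1←I3
cycle 19: I4 operands ready
cycle 20: I4 complete
cycle 21: R0←I4
cycle 22: I5 dispatched to SHIFT
cycle 23: I5 operands ready; I6 dispatched to MUL
cycle 24: I5 complete; I6 operands ready
cycle 25: R2←I5
cycle 30: I6 complete
cycle 31: R4←I6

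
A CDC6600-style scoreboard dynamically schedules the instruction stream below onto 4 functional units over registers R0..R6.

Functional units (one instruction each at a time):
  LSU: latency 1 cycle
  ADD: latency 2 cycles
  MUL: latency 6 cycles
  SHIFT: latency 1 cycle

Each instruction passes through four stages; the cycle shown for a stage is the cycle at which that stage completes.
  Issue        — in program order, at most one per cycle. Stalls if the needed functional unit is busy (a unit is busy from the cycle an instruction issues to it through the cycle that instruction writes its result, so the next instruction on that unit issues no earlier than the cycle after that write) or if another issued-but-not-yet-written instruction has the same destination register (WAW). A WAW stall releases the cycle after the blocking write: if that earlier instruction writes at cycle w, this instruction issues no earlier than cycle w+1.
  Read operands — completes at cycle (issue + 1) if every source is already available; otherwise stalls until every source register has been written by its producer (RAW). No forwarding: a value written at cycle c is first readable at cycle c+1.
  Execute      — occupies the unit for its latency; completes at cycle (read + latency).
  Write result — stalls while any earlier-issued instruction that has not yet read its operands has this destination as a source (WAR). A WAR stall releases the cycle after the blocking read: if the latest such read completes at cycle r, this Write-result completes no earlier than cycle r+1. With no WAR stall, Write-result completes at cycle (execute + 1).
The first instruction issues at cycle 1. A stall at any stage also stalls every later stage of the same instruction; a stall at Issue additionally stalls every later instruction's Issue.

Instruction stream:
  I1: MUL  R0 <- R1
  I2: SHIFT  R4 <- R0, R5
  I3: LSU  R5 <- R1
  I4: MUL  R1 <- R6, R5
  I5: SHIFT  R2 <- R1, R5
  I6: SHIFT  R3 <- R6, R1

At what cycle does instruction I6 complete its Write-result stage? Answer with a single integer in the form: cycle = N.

c1: I1 dispatched to MUL
c2: I1 operands ready, I2 dispatched to SHIFT
c3: I3 dispatched to LSU
c4: I3 operands ready
c5: I3 complete
c8: I1 complete
c9: R0←I1
c10: I2 operands ready, I4 dispatched to MUL
c11: I2 complete, R5←I3
c12: R4←I2, I4 operands ready
c13: I5 dispatched to SHIFT
c18: I4 complete
c19: R1←I4
c20: I5 operands ready
c21: I5 complete
c22: R2←I5
c23: I6 dispatched to SHIFT
c24: I6 operands ready
c25: I6 complete
c26: R3←I6

cycle = 26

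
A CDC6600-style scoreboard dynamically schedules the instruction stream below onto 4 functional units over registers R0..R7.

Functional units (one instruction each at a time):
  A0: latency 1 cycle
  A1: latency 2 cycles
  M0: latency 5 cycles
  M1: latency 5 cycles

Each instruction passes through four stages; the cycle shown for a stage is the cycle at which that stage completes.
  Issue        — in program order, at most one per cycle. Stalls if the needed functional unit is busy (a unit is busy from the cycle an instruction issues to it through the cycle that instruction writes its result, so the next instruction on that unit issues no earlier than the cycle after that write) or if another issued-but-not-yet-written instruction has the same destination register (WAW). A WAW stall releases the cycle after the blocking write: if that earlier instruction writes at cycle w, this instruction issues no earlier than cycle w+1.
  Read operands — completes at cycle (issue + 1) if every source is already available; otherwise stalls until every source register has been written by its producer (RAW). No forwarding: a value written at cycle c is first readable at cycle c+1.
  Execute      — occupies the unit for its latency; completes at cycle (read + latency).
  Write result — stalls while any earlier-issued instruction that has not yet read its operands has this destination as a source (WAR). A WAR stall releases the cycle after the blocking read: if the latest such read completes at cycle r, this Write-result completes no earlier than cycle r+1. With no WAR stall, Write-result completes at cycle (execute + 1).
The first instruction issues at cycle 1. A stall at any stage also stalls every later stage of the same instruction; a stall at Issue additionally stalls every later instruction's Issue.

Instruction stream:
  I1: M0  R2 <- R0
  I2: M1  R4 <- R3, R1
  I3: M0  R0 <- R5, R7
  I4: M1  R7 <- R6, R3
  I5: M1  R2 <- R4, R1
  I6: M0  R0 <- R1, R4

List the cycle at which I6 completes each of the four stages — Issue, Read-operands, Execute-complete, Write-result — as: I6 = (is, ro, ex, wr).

I6 = (19, 20, 25, 26)

1) issue 1, read 2, done 7, write 8
2) issue 2, read 3, done 8, write 9
3) issue 9, read 10, done 15, write 16  <struct: M0 busy until I1 writes@8>
4) issue 10, read 11, done 16, write 17
5) issue 18, read 19, done 24, write 25  <struct: M1 busy until I4 writes@17>
6) issue 19, read 20, done 25, write 26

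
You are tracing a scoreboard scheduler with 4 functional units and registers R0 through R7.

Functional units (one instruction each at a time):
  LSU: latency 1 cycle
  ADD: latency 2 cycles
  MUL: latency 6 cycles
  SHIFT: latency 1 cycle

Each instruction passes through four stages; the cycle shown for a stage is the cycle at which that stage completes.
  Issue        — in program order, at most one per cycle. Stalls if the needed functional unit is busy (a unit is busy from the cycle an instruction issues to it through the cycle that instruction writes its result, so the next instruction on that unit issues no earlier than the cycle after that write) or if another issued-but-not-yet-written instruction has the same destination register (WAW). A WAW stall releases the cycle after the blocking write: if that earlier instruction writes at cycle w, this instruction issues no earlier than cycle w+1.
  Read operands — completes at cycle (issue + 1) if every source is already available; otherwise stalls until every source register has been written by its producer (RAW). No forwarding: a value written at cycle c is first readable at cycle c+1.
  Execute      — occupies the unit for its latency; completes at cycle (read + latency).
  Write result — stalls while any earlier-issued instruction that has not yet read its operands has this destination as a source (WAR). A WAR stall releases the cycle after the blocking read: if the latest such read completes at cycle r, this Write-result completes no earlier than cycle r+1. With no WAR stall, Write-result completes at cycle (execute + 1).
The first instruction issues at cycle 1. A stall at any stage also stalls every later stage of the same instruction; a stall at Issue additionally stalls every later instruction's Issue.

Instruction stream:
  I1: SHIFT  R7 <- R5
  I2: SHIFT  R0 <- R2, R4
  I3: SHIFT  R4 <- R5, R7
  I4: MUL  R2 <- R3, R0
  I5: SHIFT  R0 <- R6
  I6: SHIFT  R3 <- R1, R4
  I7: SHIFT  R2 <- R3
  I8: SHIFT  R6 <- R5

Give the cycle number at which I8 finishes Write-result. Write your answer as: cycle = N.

cycle = 28

  I1 | 1 | 2 | 3 | 4
  I2 | 5 | 6 | 7 | 8   struct: SHIFT busy until I1 writes@4
  I3 | 9 | 10 | 11 | 12   struct: SHIFT busy until I2 writes@8
  I4 | 10 | 11 | 17 | 18
  I5 | 13 | 14 | 15 | 16   struct: SHIFT busy until I3 writes@12
  I6 | 17 | 18 | 19 | 20   struct: SHIFT busy until I5 writes@16
  I7 | 21 | 22 | 23 | 24   struct: SHIFT busy until I6 writes@20
  I8 | 25 | 26 | 27 | 28   struct: SHIFT busy until I7 writes@24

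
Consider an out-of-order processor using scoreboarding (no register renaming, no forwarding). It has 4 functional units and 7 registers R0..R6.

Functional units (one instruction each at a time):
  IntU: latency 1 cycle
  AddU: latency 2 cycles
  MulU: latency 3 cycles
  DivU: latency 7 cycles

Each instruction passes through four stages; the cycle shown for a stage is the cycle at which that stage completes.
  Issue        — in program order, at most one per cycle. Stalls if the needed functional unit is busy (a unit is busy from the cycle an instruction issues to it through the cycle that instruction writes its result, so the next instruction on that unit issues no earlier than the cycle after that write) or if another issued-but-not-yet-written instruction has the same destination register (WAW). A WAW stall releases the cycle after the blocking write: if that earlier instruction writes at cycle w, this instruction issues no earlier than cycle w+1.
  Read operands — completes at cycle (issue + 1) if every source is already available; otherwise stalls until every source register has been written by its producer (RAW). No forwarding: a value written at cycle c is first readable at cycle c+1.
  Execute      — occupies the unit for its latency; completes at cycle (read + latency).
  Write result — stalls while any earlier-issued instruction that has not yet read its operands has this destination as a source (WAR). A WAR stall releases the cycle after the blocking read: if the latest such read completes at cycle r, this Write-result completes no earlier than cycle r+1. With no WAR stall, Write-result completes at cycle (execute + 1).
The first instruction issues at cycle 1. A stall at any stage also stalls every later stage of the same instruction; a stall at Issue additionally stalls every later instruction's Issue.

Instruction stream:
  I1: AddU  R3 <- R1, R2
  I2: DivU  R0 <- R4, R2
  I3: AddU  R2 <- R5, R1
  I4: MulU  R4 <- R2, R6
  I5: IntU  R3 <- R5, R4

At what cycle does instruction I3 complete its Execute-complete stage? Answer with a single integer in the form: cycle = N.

cycle = 9

c1: I1→AddU
c2: I1 RO | I2→DivU
c3: I2 RO
c4: I1 EX
c5: I1 WR R3
c6: I3→AddU
c7: I3 RO | I4→MulU
c8: I5→IntU
c9: I3 EX
c10: I2 EX | I3 WR R2
c11: I2 WR R0 | I4 RO
c14: I4 EX
c15: I4 WR R4
c16: I5 RO
c17: I5 EX
c18: I5 WR R3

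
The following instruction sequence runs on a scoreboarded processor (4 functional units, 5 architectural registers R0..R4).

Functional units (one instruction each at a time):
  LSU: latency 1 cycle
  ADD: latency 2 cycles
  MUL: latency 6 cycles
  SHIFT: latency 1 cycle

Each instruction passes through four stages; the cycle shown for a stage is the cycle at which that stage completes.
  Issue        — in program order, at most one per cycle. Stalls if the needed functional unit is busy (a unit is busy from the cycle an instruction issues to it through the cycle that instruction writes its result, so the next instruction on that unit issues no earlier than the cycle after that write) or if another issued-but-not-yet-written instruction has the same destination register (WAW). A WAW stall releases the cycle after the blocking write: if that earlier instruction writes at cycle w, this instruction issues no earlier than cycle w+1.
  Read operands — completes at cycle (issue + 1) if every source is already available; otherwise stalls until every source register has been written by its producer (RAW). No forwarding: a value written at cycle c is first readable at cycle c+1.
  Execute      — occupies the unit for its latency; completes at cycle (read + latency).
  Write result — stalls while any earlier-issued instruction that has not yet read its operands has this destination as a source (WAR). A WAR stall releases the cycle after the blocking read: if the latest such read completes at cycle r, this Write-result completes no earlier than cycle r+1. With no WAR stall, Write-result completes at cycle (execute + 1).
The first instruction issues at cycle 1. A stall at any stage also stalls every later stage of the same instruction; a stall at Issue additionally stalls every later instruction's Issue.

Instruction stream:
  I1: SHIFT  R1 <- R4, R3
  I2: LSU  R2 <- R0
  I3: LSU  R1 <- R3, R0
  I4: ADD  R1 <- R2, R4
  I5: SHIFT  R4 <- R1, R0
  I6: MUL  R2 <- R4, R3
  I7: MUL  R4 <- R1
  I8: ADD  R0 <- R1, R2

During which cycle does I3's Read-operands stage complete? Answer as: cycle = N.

t=1  issue I1 (SHIFT)
t=2  I1 read-ops; issue I2 (LSU)
t=3  I1 finished on SHIFT; I2 read-ops
t=4  I1→R1; I2 finished on LSU
t=5  I2→R2
t=6  issue I3 (LSU)
t=7  I3 read-ops
t=8  I3 finished on LSU
t=9  I3→R1
t=10  issue I4 (ADD)
t=11  I4 read-ops; issue I5 (SHIFT)
t=12  issue I6 (MUL)
t=13  I4 finished on ADD
t=14  I4→R1
t=15  I5 read-ops
t=16  I5 finished on SHIFT
t=17  I5→R4
t=18  I6 read-ops
t=24  I6 finished on MUL
t=25  I6→R2
t=26  issue I7 (MUL)
t=27  I7 read-ops; issue I8 (ADD)
t=28  I8 read-ops
t=30  I8 finished on ADD
t=31  I8→R0
t=33  I7 finished on MUL
t=34  I7→R4

cycle = 7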